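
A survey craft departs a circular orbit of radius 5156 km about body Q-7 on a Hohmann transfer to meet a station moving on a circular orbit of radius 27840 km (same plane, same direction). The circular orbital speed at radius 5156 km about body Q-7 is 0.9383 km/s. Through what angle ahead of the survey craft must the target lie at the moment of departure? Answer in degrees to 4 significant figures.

φ = 97.89°

From the circular-orbit relation v² = μ/r at r = 5156 km: μ = v²r = (0.9383)² × 5156 = 4539.38 km³/s².
The Hohmann ellipse has a_t = (r₁ + r₂)/2 = 16498 km.
The half-period of the transfer ellipse is t = π√(a_t³/μ) = 98809.5 s.
The target's mean motion on its circular orbit is ω₂ = √(μ/r₂³) = 1.45042×10^-5 rad/s.
Angle swept by the target during transfer: ω₂·t = 1.43315 rad = 82.11°.
The survey craft traverses 180° on the transfer ellipse, so the target must lead by 180° − 82.11° = 97.89°.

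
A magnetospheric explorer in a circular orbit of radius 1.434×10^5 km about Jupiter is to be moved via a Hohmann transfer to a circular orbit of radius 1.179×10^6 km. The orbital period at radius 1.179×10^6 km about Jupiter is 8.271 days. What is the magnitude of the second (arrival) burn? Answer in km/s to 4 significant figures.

From Kepler's third law T² = 4π²r³/μ at r = 1.179×10^6 km, T = 8.271 days = 8.271 × 86400 s = 7.146144×10^5 s: μ = 4π²r³/T² = 1.26694×10^8 km³/s².
Semi-major axis of the transfer orbit: a_t = (1.434×10^5 + 1.179×10^6)/2 = 6.612×10^5 km.
On the circular orbit at r = 1.179×10^6 km, v_c = √(μ/r) = 10.3663 km/s.
Transfer-orbit speed at the same r (vis-viva, a = a_t): v_t = √[μ(2/r − 1/a_t)] = 4.82759 km/s.
Δv₂ = |v_t − v_c| = |4.82759 − 10.3663| = 5.539 km/s.

Δv₂ = 5.539 km/s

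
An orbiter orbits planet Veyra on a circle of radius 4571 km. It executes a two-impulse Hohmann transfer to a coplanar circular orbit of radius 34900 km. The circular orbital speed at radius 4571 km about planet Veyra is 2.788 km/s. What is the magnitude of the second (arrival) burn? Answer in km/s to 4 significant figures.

Δv₂ = 0.5234 km/s

From the circular-orbit relation v² = μ/r at r = 4571 km: μ = v²r = (2.788)² × 4571 = 35530.1 km³/s².
Semi-major axis of the transfer orbit: a_t = (4571 + 34900)/2 = 19735.5 km.
Circular speed at r = 34900 km: v_c = √(μ/r) = 1.009 km/s.
Transfer-orbit speed at the same r (vis-viva, a = a_t): v_t = √[μ(2/r − 1/a_t)] = 0.4856 km/s.
Δv₂ = |v_t − v_c| = |0.4856 − 1.009| = 0.5234 km/s.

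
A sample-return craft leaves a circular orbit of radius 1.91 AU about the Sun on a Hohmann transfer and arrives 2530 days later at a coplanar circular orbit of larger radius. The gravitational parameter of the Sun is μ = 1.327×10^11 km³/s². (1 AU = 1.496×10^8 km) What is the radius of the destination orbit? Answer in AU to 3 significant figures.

In km: r₁ = 1.91 × 1.496×10^8 = 2.85736×10^8 km.
Transfer time t = 2530 days = 2.18592×10^8 s, and t = π√(a_t³/μ).
So a_t = (μ t²/π²)^(1/3) = (1.327×10^11 × (2.18592×10^8)² / π²)^(1/3) = 8.6287×10^8 km.
Since a_t = (r₁ + r₂)/2, r₂ = 2a_t − r₁ = 2×8.6287×10^8 − 2.85736×10^8 = 1.440004×10^9 km.
In AU: r₂ = 1.440004×10^9 / 1.496×10^8 = 9.63 AU.

r₂ = 9.63 AU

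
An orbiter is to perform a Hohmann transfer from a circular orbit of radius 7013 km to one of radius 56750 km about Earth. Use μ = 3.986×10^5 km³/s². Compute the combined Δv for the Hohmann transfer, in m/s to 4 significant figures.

Δv = 3927 m/s

Semi-major axis of the transfer orbit: a_t = (7013 + 56750)/2 = 31881.5 km.
Circular speed at r₁: v₁ = √(μ/r₁) = √(3.986×10^5/7013) = 7.539052 km/s.
On the transfer ellipse at r₁, v² = μ(2/r − 1/a) gives v_p = √[μ(2/r₁ − 1/a_t)] = 10.05843 km/s.
First burn Δv₁ = |v_p − v₁| = 2.5194 km/s.
At r₂, v₂ = √(μ/r₂) = 2.650243 km/s.
Transfer-orbit speed at r₂: v_a = √[μ(2/r₂ − 1/a_t)] = 1.242992 km/s.
Second burn Δv₂ = |v₂ − v_a| = 1.4073 km/s.
Δv = Δv₁ + Δv₂ = 2.5194 + 1.4073 = 3.927 km/s.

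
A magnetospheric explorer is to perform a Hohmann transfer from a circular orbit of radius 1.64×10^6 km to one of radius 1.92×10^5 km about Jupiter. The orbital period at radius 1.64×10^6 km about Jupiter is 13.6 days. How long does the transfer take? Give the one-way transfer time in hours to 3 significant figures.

From Kepler's third law T² = 4π²r³/μ at r = 1.64×10^6 km, T = 13.6 days = 13.6 × 86400 s = 1.17504×10^6 s: μ = 4π²r³/T² = 1.26121×10^8 km³/s².
Semi-major axis of the transfer orbit: a_t = (1.640×10^6 + 1.920×10^5)/2 = 9.160×10^5 km.
By Kepler's third law the transfer-orbit period is T = 2π√(a_t³/μ), so t = T/2 = 2.452×10^5 s.
Converting: 2.452×10^5 s ÷ 3600 s/hour = 68.1 hours.

t = 68.1 hours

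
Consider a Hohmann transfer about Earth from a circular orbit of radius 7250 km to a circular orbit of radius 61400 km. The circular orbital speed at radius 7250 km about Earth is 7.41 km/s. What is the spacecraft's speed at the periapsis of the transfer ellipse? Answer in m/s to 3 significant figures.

v = 9910 m/s

From the circular-orbit relation v² = μ/r at r = 7250 km: μ = v²r = (7.41)² × 7250 = 3.98084×10^5 km³/s².
Transfer-ellipse semi-major axis a_t = (r₁ + r₂)/2 = (7250 + 61400)/2 = 34325 km.
At periapsis, r = 7250 km.
From the vis-viva equation, v = √[μ(2/r − 1/a_t)] = 9.911 km/s.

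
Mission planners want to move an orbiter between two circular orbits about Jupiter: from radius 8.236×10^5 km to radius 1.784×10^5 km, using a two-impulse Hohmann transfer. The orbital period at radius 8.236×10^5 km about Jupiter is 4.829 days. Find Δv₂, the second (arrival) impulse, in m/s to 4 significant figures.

From Kepler's third law T² = 4π²r³/μ at r = 8.236×10^5 km, T = 4.829 days = 4.829 × 86400 s = 4.172256×10^5 s: μ = 4π²r³/T² = 1.26697×10^8 km³/s².
The Hohmann ellipse has a_t = (r₁ + r₂)/2 = 5.010×10^5 km.
Circular speed at r = 1.784×10^5 km: v_c = √(μ/r) = 26.649 km/s.
Vis-viva on the transfer ellipse at r = 1.784×10^5 km gives v_t = √[μ(2/r − 1/a_t)] = 34.168 km/s.
Δv₂ = |v_t − v_c| = |34.168 − 26.649| = 7.519 km/s.

Δv₂ = 7519 m/s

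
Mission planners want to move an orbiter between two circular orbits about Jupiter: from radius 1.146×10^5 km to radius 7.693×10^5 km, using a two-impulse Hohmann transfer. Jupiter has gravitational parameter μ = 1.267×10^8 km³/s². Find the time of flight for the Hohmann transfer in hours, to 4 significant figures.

The Hohmann ellipse has a_t = (r₁ + r₂)/2 = 4.4195×10^5 km.
Transfer time t = π√(a_t³/μ) = π√((4.4195×10^5)³ / 1.267×10^8) = 82000 s.
Converting: 82000 s ÷ 3600 s/hour = 22.78 hours.

t = 22.78 hours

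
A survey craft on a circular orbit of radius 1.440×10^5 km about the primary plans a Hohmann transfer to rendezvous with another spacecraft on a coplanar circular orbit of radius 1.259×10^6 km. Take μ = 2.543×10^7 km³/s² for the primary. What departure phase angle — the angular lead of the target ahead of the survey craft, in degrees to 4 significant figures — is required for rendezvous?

φ = 105.1°

The Hohmann ellipse has a_t = (r₁ + r₂)/2 = 7.015×10^5 km.
The half-period of the transfer ellipse is t = π√(a_t³/μ) = 3.660×10^5 s.
Target angular speed ω₂ = √(μ/r₂³) = 3.570×10^-6 rad/s.
Angle swept by the target during transfer: ω₂·t = 1.3066 rad = 74.86°.
The survey craft traverses 180° on the transfer ellipse, so the target must lead by 180° − 74.86° = 105.1°.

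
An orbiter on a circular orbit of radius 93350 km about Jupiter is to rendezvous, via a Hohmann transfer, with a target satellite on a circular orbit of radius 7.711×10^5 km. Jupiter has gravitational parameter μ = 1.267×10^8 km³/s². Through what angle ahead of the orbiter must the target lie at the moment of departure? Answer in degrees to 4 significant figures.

The Hohmann ellipse has a_t = (r₁ + r₂)/2 = 4.32225×10^5 km.
The half-period of the transfer ellipse is t = π√(a_t³/μ) = 79310 s.
The target's mean motion on its circular orbit is ω₂ = √(μ/r₂³) = 1.6623×10^-5 rad/s.
Angle swept by the target during transfer: ω₂·t = 1.3184 rad = 75.54°.
Arrival is 180° from departure on the ellipse, so φ = 180° − 75.54° = 104.5°.

φ = 104.5°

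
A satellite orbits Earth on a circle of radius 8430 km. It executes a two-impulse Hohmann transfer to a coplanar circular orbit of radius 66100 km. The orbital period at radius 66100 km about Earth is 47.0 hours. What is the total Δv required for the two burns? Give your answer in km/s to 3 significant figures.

Δv = 3.57 km/s

From Kepler's third law T² = 4π²r³/μ at r = 66100 km, T = 47.0 hours = 47.0 × 3600 s = 1.692×10^5 s: μ = 4π²r³/T² = 3.98257×10^5 km³/s².
Semi-major axis of the transfer orbit: a_t = (8430 + 66100)/2 = 37265 km.
Circular speed at r₁: v₁ = √(μ/r₁) = √(3.98257×10^5/8430) = 6.873 km/s.
On the transfer ellipse at r₁, vis-viva gives v_p = √[μ(2/r₁ − 1/a_t)] = 9.154 km/s.
First burn Δv₁ = |v_p − v₁| = 2.281 km/s.
Circular speed at r₂: v₂ = √(μ/r₂) = 2.4546 km/s.
Transfer-orbit speed at r₂: v_a = √[μ(2/r₂ − 1/a_t)] = 1.1675 km/s.
Second burn Δv₂ = |v₂ − v_a| = 1.287 km/s.
Δv = Δv₁ + Δv₂ = 2.281 + 1.287 = 3.568 km/s.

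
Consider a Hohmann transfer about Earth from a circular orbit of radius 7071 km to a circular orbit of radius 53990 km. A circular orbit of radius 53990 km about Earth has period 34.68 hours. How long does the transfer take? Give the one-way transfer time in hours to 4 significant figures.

t = 7.374 hours

From Kepler's third law T² = 4π²r³/μ at r = 53990 km, T = 34.68 hours = 34.68 × 3600 s = 1.24848×10^5 s: μ = 4π²r³/T² = 3.98599×10^5 km³/s².
Transfer-ellipse semi-major axis a_t = (r₁ + r₂)/2 = (7071 + 53990)/2 = 30530.5 km.
By Kepler's third law the transfer-orbit period is T = 2π√(a_t³/μ), so t = T/2 = 26545 s.
Converting: 26545 s ÷ 3600 s/hour = 7.374 hours.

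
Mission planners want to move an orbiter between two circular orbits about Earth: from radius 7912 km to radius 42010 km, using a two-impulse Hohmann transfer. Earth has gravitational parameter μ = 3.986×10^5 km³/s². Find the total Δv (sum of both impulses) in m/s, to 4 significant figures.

Δv = 3456 m/s

The Hohmann ellipse has a_t = (r₁ + r₂)/2 = 24961 km.
Circular speed at r₁: v₁ = √(μ/r₁) = √(3.986×10^5/7912) = 7.098 km/s.
Transfer-orbit speed at r₁ (vis-viva equation): v_p = √[μ(2/r₁ − 1/a_t)] = 9.208 km/s.
First burn Δv₁ = |v_p − v₁| = 2.110 km/s.
Circular speed at r₂: v₂ = √(μ/r₂) = 3.080 km/s.
Transfer-orbit speed at r₂: v_a = √[μ(2/r₂ − 1/a_t)] = 1.734 km/s.
Second burn Δv₂ = |v₂ − v_a| = 1.346 km/s.
Total Δv = Δv₁ + Δv₂ = 3.456 km/s.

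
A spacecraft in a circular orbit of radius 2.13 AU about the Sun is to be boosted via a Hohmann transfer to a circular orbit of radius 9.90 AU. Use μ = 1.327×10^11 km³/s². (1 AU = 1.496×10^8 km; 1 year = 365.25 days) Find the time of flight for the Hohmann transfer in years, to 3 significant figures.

t = 7.38 years

In km: r₁ = 2.13 × 1.496×10^8 = 3.18648×10^8 km; r₂ = 9.90 × 1.496×10^8 = 1.48104×10^9 km.
Semi-major axis of the transfer orbit: a_t = (3.18648×10^8 + 1.48104×10^9)/2 = 8.99844×10^8 km.
By Kepler's third law the transfer-orbit period is T = 2π√(a_t³/μ), so t = T/2 = 2.328×10^8 s.
Converting: 2.328×10^8 s ÷ 3.15576×10^7 s/year (365.25 × 86400) = 7.38 years.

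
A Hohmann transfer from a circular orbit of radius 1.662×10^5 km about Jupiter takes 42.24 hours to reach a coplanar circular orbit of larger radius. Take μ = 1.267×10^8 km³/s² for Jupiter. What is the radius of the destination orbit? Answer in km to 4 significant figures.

Transfer time t = 42.24 hours = 1.52064×10^5 s, and t = π√(a_t³/μ).
So a_t = (μ t²/π²)^(1/3) = (1.267×10^8 × (1.52064×10^5)² / π²)^(1/3) = 6.6708×10^5 km.
Since a_t = (r₁ + r₂)/2, r₂ = 2a_t − r₁ = 2×6.6708×10^5 − 1.662×10^5 = 1.16796×10^6 km.

r₂ = 1.168×10^6 km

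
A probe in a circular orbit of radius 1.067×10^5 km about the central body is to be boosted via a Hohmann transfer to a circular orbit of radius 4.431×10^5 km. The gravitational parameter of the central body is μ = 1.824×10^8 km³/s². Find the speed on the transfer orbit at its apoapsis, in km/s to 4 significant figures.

Transfer-ellipse semi-major axis a_t = (r₁ + r₂)/2 = (1.067×10^5 + 4.431×10^5)/2 = 2.749×10^5 km.
The apoapsis of the transfer ellipse is at r = 4.431×10^5 km.
From the vis-viva equation, v = √[μ(2/r − 1/a_t)] = 12.64 km/s.

v = 12.64 km/s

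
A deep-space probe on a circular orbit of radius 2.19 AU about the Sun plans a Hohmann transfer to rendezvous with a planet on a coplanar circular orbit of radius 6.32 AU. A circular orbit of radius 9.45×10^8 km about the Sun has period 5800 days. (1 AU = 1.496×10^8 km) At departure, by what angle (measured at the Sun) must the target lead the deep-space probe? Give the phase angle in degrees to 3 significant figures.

φ = 80.6°

From Kepler's third law T² = 4π²r³/μ at r = 9.45×10^8 km, T = 5800 days = 5800 × 86400 s = 5.0112×10^8 s: μ = 4π²r³/T² = 1.32670×10^11 km³/s².
In km: r₁ = 2.19 × 1.496×10^8 = 3.27624×10^8 km; r₂ = 6.32 × 1.496×10^8 = 9.45472×10^8 km.
The Hohmann ellipse has a_t = (r₁ + r₂)/2 = 6.36548×10^8 km.
The half-period of the transfer ellipse is t = π√(a_t³/μ) = 1.3852×10^8 s.
Target angular speed ω₂ = √(μ/r₂³) = 1.2529×10^-8 rad/s.
Angle swept by the target during transfer: ω₂·t = 1.7355 rad = 99.44°.
The deep-space probe traverses 180° on the transfer ellipse, so the target must lead by 180° − 99.44° = 80.6°.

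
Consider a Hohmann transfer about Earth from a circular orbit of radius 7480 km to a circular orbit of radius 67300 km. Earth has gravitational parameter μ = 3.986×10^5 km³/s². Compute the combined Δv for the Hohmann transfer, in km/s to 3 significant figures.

The Hohmann ellipse has a_t = (r₁ + r₂)/2 = 37390 km.
Circular speed at r₁: v₁ = √(μ/r₁) = √(3.986×10^5/7480) = 7.300 km/s.
Transfer-orbit speed at r₁ (vis-viva equation): v_p = √[μ(2/r₁ − 1/a_t)] = 9.794 km/s.
First burn Δv₁ = |v_p − v₁| = 2.494 km/s.
Circular speed at r₂: v₂ = √(μ/r₂) = 2.434 km/s.
Transfer-orbit speed at r₂: v_a = √[μ(2/r₂ − 1/a_t)] = 1.089 km/s.
Second burn Δv₂ = |v₂ − v_a| = 1.345 km/s.
Total Δv = Δv₁ + Δv₂ = 3.839 km/s.

Δv = 3.84 km/s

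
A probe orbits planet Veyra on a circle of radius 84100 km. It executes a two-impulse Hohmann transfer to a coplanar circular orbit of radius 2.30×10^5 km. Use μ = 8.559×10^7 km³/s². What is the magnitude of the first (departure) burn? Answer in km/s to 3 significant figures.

The Hohmann ellipse has a_t = (r₁ + r₂)/2 = 1.5705×10^5 km.
Circular speed at r = 84100 km: v_c = √(μ/r) = 31.9017 km/s.
Vis-viva on the transfer ellipse at r = 84100 km gives v_t = √[μ(2/r − 1/a_t)] = 38.6063 km/s.
Δv₁ = |v_t − v_c| = |38.6063 − 31.9017| = 6.705 km/s.

Δv₁ = 6.70 km/s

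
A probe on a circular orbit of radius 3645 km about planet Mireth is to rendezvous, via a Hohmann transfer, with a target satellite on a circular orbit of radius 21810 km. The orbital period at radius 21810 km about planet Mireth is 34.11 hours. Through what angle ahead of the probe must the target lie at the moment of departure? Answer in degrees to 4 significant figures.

From Kepler's third law T² = 4π²r³/μ at r = 21810 km, T = 34.11 hours = 34.11 × 3600 s = 1.22796×10^5 s: μ = 4π²r³/T² = 27161.8 km³/s².
Semi-major axis of the transfer orbit: a_t = (3645 + 21810)/2 = 12727.5 km.
The half-period of the transfer ellipse is t = π√(a_t³/μ) = 27370 s.
Target angular speed ω₂ = √(μ/r₂³) = 5.117×10^-5 rad/s.
Angle swept by the target during transfer: ω₂·t = 1.4005 rad = 80.24°.
The probe traverses 180° on the transfer ellipse, so the target must lead by 180° − 80.24° = 99.76°.

φ = 99.76°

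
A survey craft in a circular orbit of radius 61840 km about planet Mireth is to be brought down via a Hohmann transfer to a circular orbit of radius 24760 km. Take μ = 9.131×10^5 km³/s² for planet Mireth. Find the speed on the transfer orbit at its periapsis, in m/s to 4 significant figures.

v = 7257 m/s

Semi-major axis of the transfer orbit: a_t = (61840 + 24760)/2 = 43300 km.
At periapsis, r = 24760 km.
Applying v² = μ(2/r − 1/a_t): v = 7.257 km/s.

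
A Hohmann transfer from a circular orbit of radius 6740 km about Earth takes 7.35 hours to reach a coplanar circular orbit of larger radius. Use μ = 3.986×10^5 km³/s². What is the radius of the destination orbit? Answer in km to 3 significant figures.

r₂ = 54200 km

Transfer time t = 7.35 hours = 26460 s, and t = π√(a_t³/μ).
So a_t = (μ t²/π²)^(1/3) = (3.986×10^5 × (26460)² / π²)^(1/3) = 30465 km.
Since a_t = (r₁ + r₂)/2, r₂ = 2a_t − r₁ = 2×30465 − 6740 = 54190 km.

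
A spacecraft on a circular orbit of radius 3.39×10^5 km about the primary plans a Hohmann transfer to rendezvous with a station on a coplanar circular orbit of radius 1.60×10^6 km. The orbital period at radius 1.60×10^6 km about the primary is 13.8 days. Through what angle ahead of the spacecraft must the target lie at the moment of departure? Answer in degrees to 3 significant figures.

From Kepler's third law T² = 4π²r³/μ at r = 1.60×10^6 km, T = 13.8 days = 13.8 × 86400 s = 1.19232×10^6 s: μ = 4π²r³/T² = 1.13745×10^8 km³/s².
The Hohmann ellipse has a_t = (r₁ + r₂)/2 = 9.695×10^5 km.
Transfer time t = π√(a_t³/μ) = 2.8119×10^5 s.
The target's mean motion on its circular orbit is ω₂ = √(μ/r₂³) = 5.2697×10^-6 rad/s.
Angle swept by the target during transfer: ω₂·t = 1.4818 rad = 84.90°.
The spacecraft traverses 180° on the transfer ellipse, so the target must lead by 180° − 84.90° = 95.1°.

φ = 95.1°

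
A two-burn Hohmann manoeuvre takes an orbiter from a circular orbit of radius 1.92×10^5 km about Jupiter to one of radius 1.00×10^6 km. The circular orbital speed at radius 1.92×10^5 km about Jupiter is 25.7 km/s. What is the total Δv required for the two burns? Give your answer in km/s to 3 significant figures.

Δv = 12.5 km/s

From the circular-orbit relation v² = μ/r at r = 1.92×10^5 km: μ = v²r = (25.7)² × 1.92×10^5 = 1.26814×10^8 km³/s².
Semi-major axis of the transfer orbit: a_t = (1.920×10^5 + 1.000×10^6)/2 = 5.960×10^5 km.
Circular speed at r₁: v₁ = √(μ/r₁) = √(1.26814×10^8/1.920×10^5) = 25.70 km/s.
Transfer-orbit speed at r₁ (vis-viva equation): v_p = √[μ(2/r₁ − 1/a_t)] = 33.29 km/s.
First burn Δv₁ = |v_p − v₁| = 7.590 km/s.
At r₂, v₂ = √(μ/r₂) = 11.2612 km/s.
Transfer-orbit speed at r₂: v_a = √[μ(2/r₂ − 1/a_t)] = 6.39162 km/s.
Second burn Δv₂ = |v₂ − v_a| = 4.870 km/s.
Δv = Δv₁ + Δv₂ = 7.590 + 4.870 = 12.46 km/s.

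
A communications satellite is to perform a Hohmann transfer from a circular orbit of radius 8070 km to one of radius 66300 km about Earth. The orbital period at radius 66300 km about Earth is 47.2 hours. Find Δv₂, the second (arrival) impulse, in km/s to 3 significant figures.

Δv₂ = 1.31 km/s

From Kepler's third law T² = 4π²r³/μ at r = 66300 km, T = 47.2 hours = 47.2 × 3600 s = 1.6992×10^5 s: μ = 4π²r³/T² = 3.98484×10^5 km³/s².
The Hohmann ellipse has a_t = (r₁ + r₂)/2 = 37185 km.
Circular speed at r = 66300 km: v_c = √(μ/r) = 2.452 km/s.
Vis-viva on the transfer ellipse at r = 66300 km gives v_t = √[μ(2/r − 1/a_t)] = 1.142 km/s.
Δv₂ = |v_t − v_c| = |1.142 − 2.452| = 1.310 km/s.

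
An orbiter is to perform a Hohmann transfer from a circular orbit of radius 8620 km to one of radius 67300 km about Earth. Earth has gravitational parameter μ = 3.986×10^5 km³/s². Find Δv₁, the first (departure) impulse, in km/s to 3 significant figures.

Δv₁ = 2.25 km/s

Semi-major axis of the transfer orbit: a_t = (8620 + 67300)/2 = 37960 km.
On the circular orbit at r = 8620 km, v_c = √(μ/r) = 6.800 km/s.
Vis-viva on the transfer ellipse at r = 8620 km gives v_t = √[μ(2/r − 1/a_t)] = 9.054 km/s.
Δv₁ = |v_t − v_c| = |9.054 − 6.800| = 2.254 km/s.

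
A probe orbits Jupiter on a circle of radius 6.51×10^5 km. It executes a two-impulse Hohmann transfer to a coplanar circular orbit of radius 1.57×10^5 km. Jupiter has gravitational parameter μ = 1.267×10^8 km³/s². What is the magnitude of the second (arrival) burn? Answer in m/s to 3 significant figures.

Transfer-ellipse semi-major axis a_t = (r₁ + r₂)/2 = (6.510×10^5 + 1.570×10^5)/2 = 4.040×10^5 km.
On the circular orbit at r = 1.570×10^5 km, v_c = √(μ/r) = 28.408 km/s.
Vis-viva on the transfer ellipse at r = 1.570×10^5 km gives v_t = √[μ(2/r − 1/a_t)] = 36.061 km/s.
Δv₂ = |v_t − v_c| = |36.061 − 28.408| = 7.653 km/s.

Δv₂ = 7650 m/s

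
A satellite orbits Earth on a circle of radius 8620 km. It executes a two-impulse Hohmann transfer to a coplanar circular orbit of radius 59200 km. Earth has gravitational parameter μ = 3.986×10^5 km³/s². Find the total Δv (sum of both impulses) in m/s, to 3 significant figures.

Δv = 3470 m/s

The Hohmann ellipse has a_t = (r₁ + r₂)/2 = 33910 km.
At r₁ the circular-orbit speed is v₁ = √(μ/r₁) = 6.8001 km/s.
Transfer-orbit speed at r₁ (v² = μ(2/r − 1/a)): v_p = √[μ(2/r₁ − 1/a_t)] = 8.9849 km/s.
First burn Δv₁ = |v_p − v₁| = 2.1848 km/s.
At r₂, v₂ = √(μ/r₂) = 2.594823 km/s.
Transfer-orbit speed at r₂: v_a = √[μ(2/r₂ − 1/a_t)] = 1.308270 km/s.
Second burn Δv₂ = |v₂ − v_a| = 1.2866 km/s.
Δv = Δv₁ + Δv₂ = 2.1848 + 1.2866 = 3.471 km/s.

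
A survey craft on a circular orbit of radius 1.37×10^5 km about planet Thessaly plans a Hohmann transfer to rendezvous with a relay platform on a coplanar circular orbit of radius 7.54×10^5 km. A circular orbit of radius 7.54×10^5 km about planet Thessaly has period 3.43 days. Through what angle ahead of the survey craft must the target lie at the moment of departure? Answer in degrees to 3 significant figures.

From Kepler's third law T² = 4π²r³/μ at r = 7.54×10^5 km, T = 3.43 days = 3.43 × 86400 s = 2.96352×10^5 s: μ = 4π²r³/T² = 1.92689×10^8 km³/s².
Transfer-ellipse semi-major axis a_t = (r₁ + r₂)/2 = (1.370×10^5 + 7.540×10^5)/2 = 4.455×10^5 km.
The half-period of the transfer ellipse is t = π√(a_t³/μ) = 67296.490 s.
Target angular speed ω₂ = √(μ/r₂³) = 2.1201764×10^-5 rad/s.
Angle swept by the target during transfer: ω₂·t = 1.4268043 rad = 81.7499°.
The survey craft traverses 180° on the transfer ellipse, so the target must lead by 180° − 81.7499° = 98.3°.

φ = 98.3°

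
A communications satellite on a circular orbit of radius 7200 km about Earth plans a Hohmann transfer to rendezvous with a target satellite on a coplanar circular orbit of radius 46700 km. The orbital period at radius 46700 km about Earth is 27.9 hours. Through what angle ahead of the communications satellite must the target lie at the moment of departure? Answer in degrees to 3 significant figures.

φ = 101°

From Kepler's third law T² = 4π²r³/μ at r = 46700 km, T = 27.9 hours = 27.9 × 3600 s = 1.0044×10^5 s: μ = 4π²r³/T² = 3.98563×10^5 km³/s².
Transfer-ellipse semi-major axis a_t = (r₁ + r₂)/2 = (7200 + 46700)/2 = 26950 km.
Transfer time t = π√(a_t³/μ) = 22016.06 s.
Target angular speed ω₂ = √(μ/r₂³) = 6.255660×10^-5 rad/s.
Angle swept by the target during transfer: ω₂·t = 1.3772 rad = 78.91°.
The communications satellite traverses 180° on the transfer ellipse, so the target must lead by 180° − 78.91° = 101°.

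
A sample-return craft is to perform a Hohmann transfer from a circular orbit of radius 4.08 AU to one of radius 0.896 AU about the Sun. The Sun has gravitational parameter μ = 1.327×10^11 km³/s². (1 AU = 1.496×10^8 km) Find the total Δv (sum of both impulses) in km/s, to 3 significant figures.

In km: r₁ = 4.08 × 1.496×10^8 = 6.10368×10^8 km; r₂ = 0.896 × 1.496×10^8 = 1.340416×10^8 km.
The Hohmann ellipse has a_t = (r₁ + r₂)/2 = 3.722048×10^8 km.
Circular speed at r₁: v₁ = √(μ/r₁) = √(1.327×10^11/6.10368×10^8) = 14.7448 km/s.
Transfer-orbit speed at r₁ (vis-viva equation): v_a = √[μ(2/r₁ − 1/a_t)] = 8.84847 km/s.
First burn Δv₁ = |v_a − v₁| = 5.896 km/s.
Circular speed at r₂: v₂ = √(μ/r₂) = 31.464 km/s.
Transfer-orbit speed at r₂: v_p = √[μ(2/r₂ − 1/a_t)] = 40.292 km/s.
Second burn Δv₂ = |v₂ − v_p| = 8.828 km/s.
Total Δv = Δv₁ + Δv₂ = 14.72 km/s.

Δv = 14.7 km/s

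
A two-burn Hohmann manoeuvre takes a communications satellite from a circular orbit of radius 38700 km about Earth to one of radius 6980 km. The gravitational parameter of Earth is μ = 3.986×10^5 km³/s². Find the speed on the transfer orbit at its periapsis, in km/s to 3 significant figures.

v = 9.84 km/s

The Hohmann ellipse has a_t = (r₁ + r₂)/2 = 22840 km.
The periapsis of the transfer ellipse is at r = 6980 km.
From the vis-viva equation, v = √[μ(2/r − 1/a_t)] = 9.837 km/s.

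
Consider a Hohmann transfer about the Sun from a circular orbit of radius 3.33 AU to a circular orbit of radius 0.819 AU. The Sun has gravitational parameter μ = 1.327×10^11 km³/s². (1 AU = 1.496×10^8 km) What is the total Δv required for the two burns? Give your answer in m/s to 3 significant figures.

In km: r₁ = 3.33 × 1.496×10^8 = 4.98168×10^8 km; r₂ = 0.819 × 1.496×10^8 = 1.225224×10^8 km.
The Hohmann ellipse has a_t = (r₁ + r₂)/2 = 3.103452×10^8 km.
Circular speed at r₁: v₁ = √(μ/r₁) = √(1.327×10^11/4.98168×10^8) = 16.321 km/s.
Transfer-orbit speed at r₁ (vis-viva): v_a = √[μ(2/r₁ − 1/a_t)] = 10.255 km/s.
First burn Δv₁ = |v_a − v₁| = 6.066 km/s.
Circular speed at r₂: v₂ = √(μ/r₂) = 32.910 km/s.
Transfer-orbit speed at r₂: v_p = √[μ(2/r₂ − 1/a_t)] = 41.696 km/s.
Second burn Δv₂ = |v₂ − v_p| = 8.786 km/s.
Δv = Δv₁ + Δv₂ = 6.066 + 8.786 = 14.85 km/s.

Δv = 14900 m/s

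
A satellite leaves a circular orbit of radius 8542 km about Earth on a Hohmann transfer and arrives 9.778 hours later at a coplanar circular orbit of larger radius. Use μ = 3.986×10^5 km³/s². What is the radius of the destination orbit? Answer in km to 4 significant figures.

r₂ = 65160 km

Transfer time t = 9.778 hours = 35200.8 s, and t = π√(a_t³/μ).
So a_t = (μ t²/π²)^(1/3) = (3.986×10^5 × (35200.8)² / π²)^(1/3) = 36851 km.
Since a_t = (r₁ + r₂)/2, r₂ = 2a_t − r₁ = 2×36851 − 8542 = 65160 km.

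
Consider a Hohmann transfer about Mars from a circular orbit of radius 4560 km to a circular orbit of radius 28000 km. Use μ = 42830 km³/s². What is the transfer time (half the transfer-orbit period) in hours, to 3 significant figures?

Semi-major axis of the transfer orbit: a_t = (4560 + 28000)/2 = 16280 km.
By Kepler's third law the transfer-orbit period is T = 2π√(a_t³/μ), so t = T/2 = 31530 s.
Converting: 31530 s ÷ 3600 s/hour = 8.76 hours.

t = 8.76 hours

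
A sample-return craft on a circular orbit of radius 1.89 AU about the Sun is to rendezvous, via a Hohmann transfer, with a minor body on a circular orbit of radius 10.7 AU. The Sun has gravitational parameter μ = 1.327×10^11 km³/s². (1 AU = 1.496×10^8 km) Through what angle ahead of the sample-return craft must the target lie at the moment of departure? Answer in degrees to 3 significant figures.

In km: r₁ = 1.89 × 1.496×10^8 = 2.82744×10^8 km; r₂ = 10.7 × 1.496×10^8 = 1.60072×10^9 km.
Semi-major axis of the transfer orbit: a_t = (2.82744×10^8 + 1.60072×10^9)/2 = 9.41732×10^8 km.
The half-period of the transfer ellipse is t = π√(a_t³/μ) = 2.49233×10^8 s.
Target angular speed ω₂ = √(μ/r₂³) = 5.68804×10^-9 rad/s.
Angle swept by the target during transfer: ω₂·t = 1.41765 rad = 81.23°.
The sample-return craft traverses 180° on the transfer ellipse, so the target must lead by 180° − 81.23° = 98.8°.

φ = 98.8°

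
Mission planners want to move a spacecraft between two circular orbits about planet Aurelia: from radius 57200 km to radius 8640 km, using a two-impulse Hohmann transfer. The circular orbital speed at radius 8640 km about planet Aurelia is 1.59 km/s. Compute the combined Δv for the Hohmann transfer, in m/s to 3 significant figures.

Δv = 807 m/s

From the circular-orbit relation v² = μ/r at r = 8640 km: μ = v²r = (1.59)² × 8640 = 21842.8 km³/s².
Transfer-ellipse semi-major axis a_t = (r₁ + r₂)/2 = (57200 + 8640)/2 = 32920 km.
Circular speed at r₁: v₁ = √(μ/r₁) = √(21842.8/57200) = 0.61795 km/s.
Transfer-orbit speed at r₁ (vis-viva equation): v_a = √[μ(2/r₁ − 1/a_t)] = 0.31658 km/s.
First burn Δv₁ = |v_a − v₁| = 0.30137 km/s.
At r₂, v₂ = √(μ/r₂) = 1.59000 km/s.
Transfer-orbit speed at r₂: v_p = √[μ(2/r₂ − 1/a_t)] = 2.09587 km/s.
Second burn Δv₂ = |v₂ − v_p| = 0.50587 km/s.
Total Δv = Δv₁ + Δv₂ = 0.8072 km/s.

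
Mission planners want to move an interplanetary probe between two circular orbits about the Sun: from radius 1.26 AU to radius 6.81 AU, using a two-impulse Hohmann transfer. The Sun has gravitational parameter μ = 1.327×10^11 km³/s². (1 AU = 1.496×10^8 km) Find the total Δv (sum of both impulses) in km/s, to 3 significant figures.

Δv = 13.0 km/s

In km: r₁ = 1.26 × 1.496×10^8 = 1.88496×10^8 km; r₂ = 6.81 × 1.496×10^8 = 1.018776×10^9 km.
Transfer-ellipse semi-major axis a_t = (r₁ + r₂)/2 = (1.88496×10^8 + 1.018776×10^9)/2 = 6.03636×10^8 km.
Circular speed at r₁: v₁ = √(μ/r₁) = √(1.327×10^11/1.88496×10^8) = 26.533 km/s.
Transfer-orbit speed at r₁ (vis-viva): v_p = √[μ(2/r₁ − 1/a_t)] = 34.470 km/s.
First burn Δv₁ = |v_p − v₁| = 7.937 km/s.
At r₂, v₂ = √(μ/r₂) = 11.413 km/s.
Transfer-orbit speed at r₂: v_a = √[μ(2/r₂ − 1/a_t)] = 6.3776 km/s.
Second burn Δv₂ = |v₂ − v_a| = 5.035 km/s.
Δv = Δv₁ + Δv₂ = 7.937 + 5.035 = 12.97 km/s.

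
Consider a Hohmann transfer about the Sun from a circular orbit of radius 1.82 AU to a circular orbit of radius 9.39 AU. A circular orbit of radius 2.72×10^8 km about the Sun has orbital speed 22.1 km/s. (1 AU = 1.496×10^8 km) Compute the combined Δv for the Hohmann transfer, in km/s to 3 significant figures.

Δv = 10.7 km/s

From the circular-orbit relation v² = μ/r at r = 2.72×10^8 km: μ = v²r = (22.1)² × 2.72×10^8 = 1.32848×10^11 km³/s².
In km: r₁ = 1.82 × 1.496×10^8 = 2.72272×10^8 km; r₂ = 9.39 × 1.496×10^8 = 1.404744×10^9 km.
The Hohmann ellipse has a_t = (r₁ + r₂)/2 = 8.38508×10^8 km.
Circular speed at r₁: v₁ = √(μ/r₁) = √(1.32848×10^11/2.72272×10^8) = 22.089 km/s.
On the transfer ellipse at r₁, v² = μ(2/r − 1/a) gives v_p = √[μ(2/r₁ − 1/a_t)] = 28.590 km/s.
First burn Δv₁ = |v_p − v₁| = 6.501 km/s.
Circular speed at r₂: v₂ = √(μ/r₂) = 9.7247 km/s.
Transfer-orbit speed at r₂: v_a = √[μ(2/r₂ − 1/a_t)] = 5.5415 km/s.
Second burn Δv₂ = |v₂ − v_a| = 4.183 km/s.
Total Δv = Δv₁ + Δv₂ = 10.68 km/s.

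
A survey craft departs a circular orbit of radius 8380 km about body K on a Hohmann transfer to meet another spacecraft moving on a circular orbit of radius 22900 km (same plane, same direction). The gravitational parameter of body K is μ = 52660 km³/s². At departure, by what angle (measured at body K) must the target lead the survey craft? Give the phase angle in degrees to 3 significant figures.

φ = 78.4°

Transfer-ellipse semi-major axis a_t = (r₁ + r₂)/2 = (8380 + 22900)/2 = 15640 km.
The half-period of the transfer ellipse is t = π√(a_t³/μ) = 26780 s.
The target's mean motion on its circular orbit is ω₂ = √(μ/r₂³) = 6.622×10^-5 rad/s.
Angle swept by the target during transfer: ω₂·t = 1.773 rad = 101.6°.
The survey craft traverses 180° on the transfer ellipse, so the target must lead by 180° − 101.6° = 78.4°.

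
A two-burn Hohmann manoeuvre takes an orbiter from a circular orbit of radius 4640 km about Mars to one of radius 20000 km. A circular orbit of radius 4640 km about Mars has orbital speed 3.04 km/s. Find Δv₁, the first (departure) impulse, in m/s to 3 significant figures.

Δv₁ = 833 m/s

From the circular-orbit relation v² = μ/r at r = 4640 km: μ = v²r = (3.04)² × 4640 = 42881.0 km³/s².
Transfer-ellipse semi-major axis a_t = (r₁ + r₂)/2 = (4640 + 20000)/2 = 12320 km.
Circular speed at r = 4640 km: v_c = √(μ/r) = 3.0400 km/s.
Vis-viva on the transfer ellipse at r = 4640 km gives v_t = √[μ(2/r − 1/a_t)] = 3.8733 km/s.
Δv₁ = |v_t − v_c| = |3.8733 − 3.0400| = 0.8333 km/s.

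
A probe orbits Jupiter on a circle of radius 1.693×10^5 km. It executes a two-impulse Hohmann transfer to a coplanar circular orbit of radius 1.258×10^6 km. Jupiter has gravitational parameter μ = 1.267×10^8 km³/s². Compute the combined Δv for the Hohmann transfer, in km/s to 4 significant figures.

Δv = 14.11 km/s

The Hohmann ellipse has a_t = (r₁ + r₂)/2 = 7.1365×10^5 km.
At r₁ the circular-orbit speed is v₁ = √(μ/r₁) = 27.356 km/s.
Transfer-orbit speed at r₁ (vis-viva): v_p = √[μ(2/r₁ − 1/a_t)] = 36.321 km/s.
First burn Δv₁ = |v_p − v₁| = 8.965 km/s.
At r₂, v₂ = √(μ/r₂) = 10.036 km/s.
Transfer-orbit speed at r₂: v_a = √[μ(2/r₂ − 1/a_t)] = 4.8880 km/s.
Second burn Δv₂ = |v₂ − v_a| = 5.148 km/s.
Total Δv = Δv₁ + Δv₂ = 14.11 km/s.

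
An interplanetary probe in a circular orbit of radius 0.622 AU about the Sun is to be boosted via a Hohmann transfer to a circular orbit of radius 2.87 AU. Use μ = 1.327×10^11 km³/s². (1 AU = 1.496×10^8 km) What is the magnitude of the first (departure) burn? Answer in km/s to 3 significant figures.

In km: r₁ = 0.622 × 1.496×10^8 = 9.30512×10^7 km; r₂ = 2.87 × 1.496×10^8 = 4.29352×10^8 km.
Semi-major axis of the transfer orbit: a_t = (9.30512×10^7 + 4.29352×10^8)/2 = 2.612016×10^8 km.
On the circular orbit at r = 9.30512×10^7 km, v_c = √(μ/r) = 37.764 km/s.
Transfer-orbit speed at the same r (vis-viva, a = a_t): v_t = √[μ(2/r − 1/a_t)] = 48.416 km/s.
Δv₁ = |v_t − v_c| = |48.416 − 37.764| = 10.65 km/s.

Δv₁ = 10.7 km/s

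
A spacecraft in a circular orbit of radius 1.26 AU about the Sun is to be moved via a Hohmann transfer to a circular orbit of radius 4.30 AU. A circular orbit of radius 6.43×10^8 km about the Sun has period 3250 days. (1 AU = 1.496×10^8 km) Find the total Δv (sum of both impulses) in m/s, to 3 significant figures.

From Kepler's third law T² = 4π²r³/μ at r = 6.43×10^8 km, T = 3250 days = 3250 × 86400 s = 2.808×10^8 s: μ = 4π²r³/T² = 1.33106×10^11 km³/s².
In km: r₁ = 1.26 × 1.496×10^8 = 1.88496×10^8 km; r₂ = 4.30 × 1.496×10^8 = 6.4328×10^8 km.
Transfer-ellipse semi-major axis a_t = (r₁ + r₂)/2 = (1.88496×10^8 + 6.4328×10^8)/2 = 4.15888×10^8 km.
At r₁ the circular-orbit speed is v₁ = √(μ/r₁) = 26.573 km/s.
Transfer-orbit speed at r₁ (v² = μ(2/r − 1/a)): v_p = √[μ(2/r₁ − 1/a_t)] = 33.049 km/s.
First burn Δv₁ = |v_p − v₁| = 6.476 km/s.
At r₂, v₂ = √(μ/r₂) = 14.3846 km/s.
Transfer-orbit speed at r₂: v_a = √[μ(2/r₂ − 1/a_t)] = 9.68416 km/s.
Second burn Δv₂ = |v₂ − v_a| = 4.700 km/s.
Δv = Δv₁ + Δv₂ = 6.476 + 4.700 = 11.18 km/s.

Δv = 11200 m/s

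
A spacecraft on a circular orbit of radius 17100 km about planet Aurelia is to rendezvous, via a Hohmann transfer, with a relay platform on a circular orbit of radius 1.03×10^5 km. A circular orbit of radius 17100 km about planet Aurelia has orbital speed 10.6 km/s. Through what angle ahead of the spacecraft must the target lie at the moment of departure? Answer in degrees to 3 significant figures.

From the circular-orbit relation v² = μ/r at r = 17100 km: μ = v²r = (10.6)² × 17100 = 1.92136×10^6 km³/s².
The Hohmann ellipse has a_t = (r₁ + r₂)/2 = 60050 km.
Transfer time t = π√(a_t³/μ) = 33352 s.
The target's mean motion on its circular orbit is ω₂ = √(μ/r₂³) = 4.1932×10^-5 rad/s.
Angle swept by the target during transfer: ω₂·t = 1.3985 rad = 80.13°.
The spacecraft traverses 180° on the transfer ellipse, so the target must lead by 180° − 80.13° = 99.9°.

φ = 99.9°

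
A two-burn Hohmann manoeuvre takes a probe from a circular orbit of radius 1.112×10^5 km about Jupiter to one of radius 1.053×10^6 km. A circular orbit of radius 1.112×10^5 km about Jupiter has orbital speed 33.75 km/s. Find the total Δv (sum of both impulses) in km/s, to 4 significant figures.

Δv = 17.82 km/s

From the circular-orbit relation v² = μ/r at r = 1.112×10^5 km: μ = v²r = (33.75)² × 1.112×10^5 = 1.26664×10^8 km³/s².
Transfer-ellipse semi-major axis a_t = (r₁ + r₂)/2 = (1.112×10^5 + 1.053×10^6)/2 = 5.821×10^5 km.
At r₁ the circular-orbit speed is v₁ = √(μ/r₁) = 33.750 km/s.
Transfer-orbit speed at r₁ (v² = μ(2/r − 1/a)): v_p = √[μ(2/r₁ − 1/a_t)] = 45.393 km/s.
First burn Δv₁ = |v_p − v₁| = 11.643 km/s.
At r₂, v₂ = √(μ/r₂) = 10.9676 km/s.
Transfer-orbit speed at r₂: v_a = √[μ(2/r₂ − 1/a_t)] = 4.79364 km/s.
Second burn Δv₂ = |v₂ − v_a| = 6.1740 km/s.
Δv = Δv₁ + Δv₂ = 11.643 + 6.1740 = 17.82 km/s.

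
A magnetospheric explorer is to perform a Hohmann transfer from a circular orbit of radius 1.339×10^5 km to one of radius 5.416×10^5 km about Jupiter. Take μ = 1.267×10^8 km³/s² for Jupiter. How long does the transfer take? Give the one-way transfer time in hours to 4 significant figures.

t = 15.22 hours

Transfer-ellipse semi-major axis a_t = (r₁ + r₂)/2 = (1.339×10^5 + 5.416×10^5)/2 = 3.3775×10^5 km.
By Kepler's third law the transfer-orbit period is T = 2π√(a_t³/μ), so t = T/2 = 54780 s.
Converting: 54780 s ÷ 3600 s/hour = 15.22 hours.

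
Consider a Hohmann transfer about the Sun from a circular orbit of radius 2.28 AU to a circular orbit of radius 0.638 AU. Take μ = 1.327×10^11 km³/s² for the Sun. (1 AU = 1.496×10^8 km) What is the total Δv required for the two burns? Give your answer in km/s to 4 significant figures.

Δv = 16.01 km/s

In km: r₁ = 2.28 × 1.496×10^8 = 3.41088×10^8 km; r₂ = 0.638 × 1.496×10^8 = 9.54448×10^7 km.
Transfer-ellipse semi-major axis a_t = (r₁ + r₂)/2 = (3.41088×10^8 + 9.54448×10^7)/2 = 2.182664×10^8 km.
At r₁ the circular-orbit speed is v₁ = √(μ/r₁) = 19.724 km/s.
Transfer-orbit speed at r₁ (vis-viva equation): v_a = √[μ(2/r₁ − 1/a_t)] = 13.043 km/s.
First burn Δv₁ = |v_a − v₁| = 6.681 km/s.
At r₂, v₂ = √(μ/r₂) = 37.287 km/s.
Transfer-orbit speed at r₂: v_p = √[μ(2/r₂ − 1/a_t)] = 46.612 km/s.
Second burn Δv₂ = |v₂ − v_p| = 9.325 km/s.
Total Δv = Δv₁ + Δv₂ = 16.01 km/s.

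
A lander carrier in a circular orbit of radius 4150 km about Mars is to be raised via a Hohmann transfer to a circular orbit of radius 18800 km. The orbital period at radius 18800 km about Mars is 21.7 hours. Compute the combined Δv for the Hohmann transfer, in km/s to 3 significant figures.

From Kepler's third law T² = 4π²r³/μ at r = 18800 km, T = 21.7 hours = 21.7 × 3600 s = 78120 s: μ = 4π²r³/T² = 42984.2 km³/s².
Semi-major axis of the transfer orbit: a_t = (4150 + 18800)/2 = 11475 km.
Circular speed at r₁: v₁ = √(μ/r₁) = √(42984.2/4150) = 3.2183 km/s.
Transfer-orbit speed at r₁ (vis-viva equation): v_p = √[μ(2/r₁ − 1/a_t)] = 4.1194 km/s.
First burn Δv₁ = |v_p − v₁| = 0.9011 km/s.
Circular speed at r₂: v₂ = √(μ/r₂) = 1.512 km/s.
Transfer-orbit speed at r₂: v_a = √[μ(2/r₂ − 1/a_t)] = 0.9093 km/s.
Second burn Δv₂ = |v₂ − v_a| = 0.6027 km/s.
Total Δv = Δv₁ + Δv₂ = 1.504 km/s.

Δv = 1.50 km/s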